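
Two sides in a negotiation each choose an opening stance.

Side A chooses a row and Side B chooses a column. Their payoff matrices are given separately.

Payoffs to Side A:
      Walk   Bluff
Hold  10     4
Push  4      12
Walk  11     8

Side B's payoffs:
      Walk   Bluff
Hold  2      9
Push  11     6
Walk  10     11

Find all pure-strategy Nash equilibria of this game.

(Hold, Walk): Side A can switch to Walk (10 → 11). Not NE.
(Hold, Bluff): Side A can switch to Push (4 → 12). Not NE.
(Push, Walk): Side A can switch to Hold (4 → 10). Not NE.
(Push, Bluff): Side B can switch to Walk (6 → 11). Not NE.
(Walk, Walk): Side B can switch to Bluff (10 → 11). Not NE.
(Walk, Bluff): Side A can switch to Push (8 → 12). Not NE.

No pure-strategy Nash equilibrium.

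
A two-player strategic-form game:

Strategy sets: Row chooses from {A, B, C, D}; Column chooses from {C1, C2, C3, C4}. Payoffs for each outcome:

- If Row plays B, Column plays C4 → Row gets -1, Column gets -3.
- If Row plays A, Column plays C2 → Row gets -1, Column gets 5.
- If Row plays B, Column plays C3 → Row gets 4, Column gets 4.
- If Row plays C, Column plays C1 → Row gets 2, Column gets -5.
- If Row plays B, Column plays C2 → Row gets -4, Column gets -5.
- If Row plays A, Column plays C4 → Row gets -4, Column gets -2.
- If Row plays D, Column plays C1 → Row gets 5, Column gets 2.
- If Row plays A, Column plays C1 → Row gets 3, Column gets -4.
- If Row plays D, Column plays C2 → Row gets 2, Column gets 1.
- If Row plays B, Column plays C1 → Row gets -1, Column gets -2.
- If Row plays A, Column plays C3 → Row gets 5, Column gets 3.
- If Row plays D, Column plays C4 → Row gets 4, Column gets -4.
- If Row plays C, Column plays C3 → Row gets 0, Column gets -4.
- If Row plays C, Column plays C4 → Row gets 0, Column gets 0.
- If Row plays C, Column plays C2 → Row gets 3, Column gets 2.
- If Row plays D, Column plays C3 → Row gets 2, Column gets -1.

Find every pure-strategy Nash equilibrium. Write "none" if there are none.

For each strategy profile, look for a profitable unilateral deviation.
(A, C1): Row can switch to D (3 → 5). Not NE.
(A, C2): Row can switch to C (-1 → 3). Not NE.
(A, C3): Column can switch to C2 (3 → 5). Not NE.
(A, C4): Row can switch to B (-4 → -1). Not NE.
(B, C1): Row can switch to A (-1 → 3). Not NE.
(B, C2): Row can switch to A (-4 → -1). Not NE.
(B, C3): Row can switch to A (4 → 5). Not NE.
(B, C4): Row can switch to C (-1 → 0). Not NE.
(C, C1): Row can switch to A (2 → 3). Not NE.
(C, C2): Row gets 3, best alternative 2; Column gets 2, best alternative 0. No profitable deviation — NE.
(C, C3): Row can switch to A (0 → 5). Not NE.
(C, C4): Row can switch to D (0 → 4). Not NE.
(D, C1): Row gets 5, best alternative 3; Column gets 2, best alternative 1. No profitable deviation — NE.
(D, C2): Row can switch to C (2 → 3). Not NE.
(The remaining 2 profiles each have a profitable deviation by the same check.)

The pure Nash equilibria are (C, C2) and (D, C1).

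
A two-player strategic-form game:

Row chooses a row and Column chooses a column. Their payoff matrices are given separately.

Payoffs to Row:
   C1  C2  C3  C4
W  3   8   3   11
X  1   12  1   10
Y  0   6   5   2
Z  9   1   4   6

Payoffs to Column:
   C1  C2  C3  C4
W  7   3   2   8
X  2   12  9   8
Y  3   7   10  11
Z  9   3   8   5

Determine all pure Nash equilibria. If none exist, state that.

(W, C4), (X, C2), (Z, C1)

(W, C1): Row can switch to Z (3 → 9). Not NE.
(W, C2): Row can switch to X (8 → 12). Not NE.
(W, C3): Row can switch to Y (3 → 5). Not NE.
(W, C4): Row gets 11, best alternative 10; Column gets 8, best alternative 7. No profitable deviation — NE.
(X, C1): Row can switch to W (1 → 3). Not NE.
(X, C2): Row gets 12, best alternative 8; Column gets 12, best alternative 9. No profitable deviation — NE.
(X, C3): Row can switch to W (1 → 3). Not NE.
(X, C4): Row can switch to W (10 → 11). Not NE.
(Y, C1): Row can switch to W (0 → 3). Not NE.
(Y, C2): Row can switch to W (6 → 8). Not NE.
(Y, C3): Column can switch to C4 (10 → 11). Not NE.
(Y, C4): Row can switch to W (2 → 11). Not NE.
(Z, C1): Row gets 9, best alternative 3; Column gets 9, best alternative 8. No profitable deviation — NE.
(Z, C2): Row can switch to W (1 → 8). Not NE.
(Z, C3): Row can switch to Y (4 → 5). Not NE.
(The remaining 1 profile has a profitable deviation by the same check.)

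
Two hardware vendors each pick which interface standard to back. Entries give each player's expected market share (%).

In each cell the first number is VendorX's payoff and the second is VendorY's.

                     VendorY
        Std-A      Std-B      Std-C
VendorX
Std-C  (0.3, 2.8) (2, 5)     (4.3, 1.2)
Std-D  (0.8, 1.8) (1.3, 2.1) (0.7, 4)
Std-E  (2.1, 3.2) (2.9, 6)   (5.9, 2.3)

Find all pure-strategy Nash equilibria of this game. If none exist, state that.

(Std-E, Std-B)

VendorX against Std-A: payoffs 0.3, 0.8, 2.1 → best response Std-E.
VendorX against Std-B: payoffs 2, 1.3, 2.9 → best response Std-E.
VendorX against Std-C: payoffs 4.3, 0.7, 5.9 → best response Std-E.
VendorY against Std-C: payoffs 2.8, 5, 1.2 → best response Std-B.
VendorY against Std-D: payoffs 1.8, 2.1, 4 → best response Std-C.
VendorY against Std-E: payoffs 3.2, 6, 2.3 → best response Std-B.
Mutual best responses: (Std-E, Std-B).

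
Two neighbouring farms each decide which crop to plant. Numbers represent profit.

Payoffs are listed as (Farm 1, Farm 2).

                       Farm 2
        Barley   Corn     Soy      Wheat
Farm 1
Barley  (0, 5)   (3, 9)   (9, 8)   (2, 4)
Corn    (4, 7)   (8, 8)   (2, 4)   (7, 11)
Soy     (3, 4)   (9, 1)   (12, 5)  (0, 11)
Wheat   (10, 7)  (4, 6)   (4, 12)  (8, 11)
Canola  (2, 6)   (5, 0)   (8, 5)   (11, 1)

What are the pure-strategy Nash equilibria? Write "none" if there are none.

(Barley, Barley): Farm 1 can switch to Corn (0 → 4). Not NE.
(Barley, Corn): Farm 1 can switch to Corn (3 → 8). Not NE.
(Barley, Soy): Farm 1 can switch to Soy (9 → 12). Not NE.
(Barley, Wheat): Farm 1 can switch to Corn (2 → 7). Not NE.
(Corn, Barley): Farm 1 can switch to Wheat (4 → 10). Not NE.
(Corn, Corn): Farm 1 can switch to Soy (8 → 9). Not NE.
(The remaining 14 profiles each have a profitable deviation by the same check.)

This game has no pure Nash equilibrium.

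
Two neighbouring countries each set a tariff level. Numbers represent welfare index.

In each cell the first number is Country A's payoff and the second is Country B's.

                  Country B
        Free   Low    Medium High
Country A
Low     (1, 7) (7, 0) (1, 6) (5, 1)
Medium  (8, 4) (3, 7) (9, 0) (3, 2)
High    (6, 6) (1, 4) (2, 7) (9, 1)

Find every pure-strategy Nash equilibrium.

There is no pure-strategy Nash equilibrium.

(Low, Free): Country A can switch to Medium (1 → 8). Not NE.
(Low, Low): Country B can switch to Free (0 → 7). Not NE.
(Low, Medium): Country A can switch to Medium (1 → 9). Not NE.
(Low, High): Country A can switch to High (5 → 9). Not NE.
(Medium, Free): Country B can switch to Low (4 → 7). Not NE.
(Medium, Low): Country A can switch to Low (3 → 7). Not NE.
(Medium, Medium): Country B can switch to Free (0 → 4). Not NE.
(Medium, High): Country A can switch to Low (3 → 5). Not NE.
(High, Free): Country A can switch to Medium (6 → 8). Not NE.
(High, Low): Country A can switch to Low (1 → 7). Not NE.
(The remaining 2 profiles each have a profitable deviation by the same check.)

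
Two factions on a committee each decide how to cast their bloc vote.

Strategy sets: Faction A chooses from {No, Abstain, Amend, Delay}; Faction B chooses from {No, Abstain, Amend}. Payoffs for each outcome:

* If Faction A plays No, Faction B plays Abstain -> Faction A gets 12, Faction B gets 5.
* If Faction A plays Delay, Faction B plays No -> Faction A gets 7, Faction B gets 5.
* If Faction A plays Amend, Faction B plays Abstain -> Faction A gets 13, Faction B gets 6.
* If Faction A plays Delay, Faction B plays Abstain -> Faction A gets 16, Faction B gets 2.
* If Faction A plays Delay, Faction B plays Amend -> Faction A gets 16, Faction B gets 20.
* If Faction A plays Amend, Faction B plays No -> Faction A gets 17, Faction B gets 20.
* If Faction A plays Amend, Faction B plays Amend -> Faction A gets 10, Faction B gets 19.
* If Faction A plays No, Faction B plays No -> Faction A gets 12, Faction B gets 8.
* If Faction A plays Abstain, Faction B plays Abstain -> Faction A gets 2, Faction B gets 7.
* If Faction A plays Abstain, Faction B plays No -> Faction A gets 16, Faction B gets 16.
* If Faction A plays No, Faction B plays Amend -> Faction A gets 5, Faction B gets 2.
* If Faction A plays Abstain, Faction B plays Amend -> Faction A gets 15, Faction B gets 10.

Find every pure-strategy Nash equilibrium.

Faction A against No: payoffs 12, 16, 17, 7 → best response Amend.
Faction A against Abstain: payoffs 12, 2, 13, 16 → best response Delay.
Faction A against Amend: payoffs 5, 15, 10, 16 → best response Delay.
Faction B against No: payoffs 8, 5, 2 → best response No.
Faction B against Abstain: payoffs 16, 7, 10 → best response No.
Faction B against Amend: payoffs 20, 6, 19 → best response No.
Faction B against Delay: payoffs 5, 2, 20 → best response Amend.
Mutual best responses: (Amend, No); (Delay, Amend).

Pure-strategy Nash equilibria: (Amend, No) and (Delay, Amend)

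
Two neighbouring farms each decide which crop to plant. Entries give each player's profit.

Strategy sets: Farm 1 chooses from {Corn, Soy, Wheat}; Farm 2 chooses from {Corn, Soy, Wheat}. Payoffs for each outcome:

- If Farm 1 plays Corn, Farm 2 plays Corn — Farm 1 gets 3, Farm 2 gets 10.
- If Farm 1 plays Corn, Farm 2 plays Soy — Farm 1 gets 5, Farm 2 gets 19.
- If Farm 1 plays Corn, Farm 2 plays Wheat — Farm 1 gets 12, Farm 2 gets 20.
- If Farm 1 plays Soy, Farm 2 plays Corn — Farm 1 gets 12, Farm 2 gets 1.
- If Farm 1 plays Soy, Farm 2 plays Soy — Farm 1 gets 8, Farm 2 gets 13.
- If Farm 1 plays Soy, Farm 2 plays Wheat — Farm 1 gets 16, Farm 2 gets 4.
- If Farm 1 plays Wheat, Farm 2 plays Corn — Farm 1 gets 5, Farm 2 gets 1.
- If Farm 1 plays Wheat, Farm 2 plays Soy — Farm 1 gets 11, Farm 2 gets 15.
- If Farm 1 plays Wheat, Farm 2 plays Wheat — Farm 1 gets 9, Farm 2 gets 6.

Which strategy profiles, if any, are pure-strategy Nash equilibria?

Pure NE: (Wheat, Soy)

Mark each player's best response to every combination of opponents' strategies; a profile where every player is best-responding is a pure Nash equilibrium.
Farm 1 against Corn: payoffs 3, 12, 5 → best response Soy.
Farm 1 against Soy: payoffs 5, 8, 11 → best response Wheat.
Farm 1 against Wheat: payoffs 12, 16, 9 → best response Soy.
Farm 2 against Corn: payoffs 10, 19, 20 → best response Wheat.
Farm 2 against Soy: payoffs 1, 13, 4 → best response Soy.
Farm 2 against Wheat: payoffs 1, 15, 6 → best response Soy.
Mutual best responses: (Wheat, Soy).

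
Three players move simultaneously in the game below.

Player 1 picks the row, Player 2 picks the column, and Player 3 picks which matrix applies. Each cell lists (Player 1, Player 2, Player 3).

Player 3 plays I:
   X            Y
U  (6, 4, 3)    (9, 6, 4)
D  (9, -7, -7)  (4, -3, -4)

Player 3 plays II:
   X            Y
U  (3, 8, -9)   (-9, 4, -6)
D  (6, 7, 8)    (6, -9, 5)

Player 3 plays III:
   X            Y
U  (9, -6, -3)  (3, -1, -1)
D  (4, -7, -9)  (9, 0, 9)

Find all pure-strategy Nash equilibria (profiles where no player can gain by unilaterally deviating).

Check each profile: it is a Nash equilibrium iff no player can strictly gain by switching unilaterally.
(U, X, I): Player 1 can switch to D (6 → 9). Not NE.
(U, X, II): Player 1 can switch to D (3 → 6). Not NE.
(U, X, III): Player 2 can switch to Y (-6 → -1). Not NE.
(U, Y, I): Player 1 gets 9, best alternative 4; Player 2 gets 6, best alternative 4; Player 3 gets 4, best alternative -1. No profitable deviation — NE.
(U, Y, II): Player 1 can switch to D (-9 → 6). Not NE.
(U, Y, III): Player 1 can switch to D (3 → 9). Not NE.
(D, X, I): Player 2 can switch to Y (-7 → -3). Not NE.
(D, X, II): Player 1 gets 6, best alternative 3; Player 2 gets 7, best alternative -9; Player 3 gets 8, best alternative -7. No profitable deviation — NE.
(D, X, III): Player 1 can switch to U (4 → 9). Not NE.
(D, Y, I): Player 1 can switch to U (4 → 9). Not NE.
(D, Y, II): Player 2 can switch to X (-9 → 7). Not NE.
(D, Y, III): Player 1 gets 9, best alternative 3; Player 2 gets 0, best alternative -7; Player 3 gets 9, best alternative 5. No profitable deviation — NE.

Pure-strategy Nash equilibria: (U, Y, I) and (D, X, II) and (D, Y, III)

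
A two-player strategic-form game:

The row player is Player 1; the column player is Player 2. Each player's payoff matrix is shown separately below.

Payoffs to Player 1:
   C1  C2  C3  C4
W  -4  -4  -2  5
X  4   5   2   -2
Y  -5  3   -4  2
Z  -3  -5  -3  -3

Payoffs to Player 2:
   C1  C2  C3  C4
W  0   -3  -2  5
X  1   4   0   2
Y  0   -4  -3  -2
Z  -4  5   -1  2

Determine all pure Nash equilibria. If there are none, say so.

(W, C1): Player 1 can switch to X (-4 → 4). Not NE.
(W, C2): Player 1 can switch to X (-4 → 5). Not NE.
(W, C3): Player 1 can switch to X (-2 → 2). Not NE.
(W, C4): Player 1 gets 5, best alternative 2; Player 2 gets 5, best alternative 0. No profitable deviation — NE.
(X, C1): Player 2 can switch to C2 (1 → 4). Not NE.
(X, C2): Player 1 gets 5, best alternative 3; Player 2 gets 4, best alternative 2. No profitable deviation — NE.
(X, C3): Player 2 can switch to C1 (0 → 1). Not NE.
(X, C4): Player 1 can switch to W (-2 → 5). Not NE.
(Y, C1): Player 1 can switch to W (-5 → -4). Not NE.
(Y, C2): Player 1 can switch to X (3 → 5). Not NE.
(Y, C3): Player 1 can switch to W (-4 → -2). Not NE.
(Y, C4): Player 1 can switch to W (2 → 5). Not NE.
(The remaining 4 profiles each have a profitable deviation by the same check.)

(W, C4); (X, C2)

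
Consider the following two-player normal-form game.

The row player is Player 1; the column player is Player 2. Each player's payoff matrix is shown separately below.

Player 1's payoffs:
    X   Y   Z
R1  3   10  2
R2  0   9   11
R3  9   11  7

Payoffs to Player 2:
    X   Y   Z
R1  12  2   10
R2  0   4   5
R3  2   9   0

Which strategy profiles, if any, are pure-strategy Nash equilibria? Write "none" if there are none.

Pure-strategy Nash equilibria: (R2, Z); (R3, Y)

Player 1 against X: payoffs 3, 0, 9 → best response R3.
Player 1 against Y: payoffs 10, 9, 11 → best response R3.
Player 1 against Z: payoffs 2, 11, 7 → best response R2.
Player 2 against R1: payoffs 12, 2, 10 → best response X.
Player 2 against R2: payoffs 0, 4, 5 → best response Z.
Player 2 against R3: payoffs 2, 9, 0 → best response Y.
Mutual best responses: (R2, Z); (R3, Y).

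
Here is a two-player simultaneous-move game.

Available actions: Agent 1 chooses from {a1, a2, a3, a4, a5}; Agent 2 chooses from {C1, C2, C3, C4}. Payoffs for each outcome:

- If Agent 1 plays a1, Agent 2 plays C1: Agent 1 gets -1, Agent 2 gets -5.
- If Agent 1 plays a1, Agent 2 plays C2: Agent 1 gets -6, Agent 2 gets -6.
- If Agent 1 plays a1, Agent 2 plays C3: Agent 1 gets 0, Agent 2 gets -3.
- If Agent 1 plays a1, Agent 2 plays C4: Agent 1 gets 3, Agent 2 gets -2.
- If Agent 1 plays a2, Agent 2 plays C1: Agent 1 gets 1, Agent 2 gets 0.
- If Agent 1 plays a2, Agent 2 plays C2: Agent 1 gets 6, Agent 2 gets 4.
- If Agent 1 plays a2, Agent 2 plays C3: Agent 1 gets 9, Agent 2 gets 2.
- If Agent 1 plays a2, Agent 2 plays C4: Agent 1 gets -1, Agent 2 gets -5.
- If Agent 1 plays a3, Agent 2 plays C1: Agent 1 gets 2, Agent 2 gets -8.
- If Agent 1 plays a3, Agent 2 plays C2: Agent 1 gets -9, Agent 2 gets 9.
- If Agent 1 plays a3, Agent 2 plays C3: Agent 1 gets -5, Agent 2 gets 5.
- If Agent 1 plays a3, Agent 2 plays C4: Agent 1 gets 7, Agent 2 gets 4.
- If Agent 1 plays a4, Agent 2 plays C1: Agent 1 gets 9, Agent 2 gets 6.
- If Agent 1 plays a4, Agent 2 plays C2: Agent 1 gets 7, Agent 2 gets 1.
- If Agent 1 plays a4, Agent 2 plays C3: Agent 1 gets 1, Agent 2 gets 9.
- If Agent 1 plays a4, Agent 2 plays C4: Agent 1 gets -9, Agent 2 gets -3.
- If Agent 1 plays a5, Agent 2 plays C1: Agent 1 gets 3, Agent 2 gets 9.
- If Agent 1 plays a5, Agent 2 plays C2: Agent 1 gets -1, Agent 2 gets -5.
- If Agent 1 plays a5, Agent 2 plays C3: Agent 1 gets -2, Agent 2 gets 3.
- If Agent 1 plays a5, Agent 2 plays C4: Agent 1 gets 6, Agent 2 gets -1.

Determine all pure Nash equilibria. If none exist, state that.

For each strategy profile, look for a profitable unilateral deviation.
(a1, C1): Agent 1 can switch to a2 (-1 → 1). Not NE.
(a1, C2): Agent 1 can switch to a2 (-6 → 6). Not NE.
(a1, C3): Agent 1 can switch to a2 (0 → 9). Not NE.
(a1, C4): Agent 1 can switch to a3 (3 → 7). Not NE.
(a2, C1): Agent 1 can switch to a3 (1 → 2). Not NE.
(a2, C2): Agent 1 can switch to a4 (6 → 7). Not NE.
(a2, C3): Agent 2 can switch to C2 (2 → 4). Not NE.
(a2, C4): Agent 1 can switch to a1 (-1 → 3). Not NE.
(a3, C1): Agent 1 can switch to a4 (2 → 9). Not NE.
(a3, C2): Agent 1 can switch to a1 (-9 → -6). Not NE.
(a3, C3): Agent 1 can switch to a1 (-5 → 0). Not NE.
(a3, C4): Agent 2 can switch to C2 (4 → 9). Not NE.
(The remaining 8 profiles each have a profitable deviation by the same check.)

none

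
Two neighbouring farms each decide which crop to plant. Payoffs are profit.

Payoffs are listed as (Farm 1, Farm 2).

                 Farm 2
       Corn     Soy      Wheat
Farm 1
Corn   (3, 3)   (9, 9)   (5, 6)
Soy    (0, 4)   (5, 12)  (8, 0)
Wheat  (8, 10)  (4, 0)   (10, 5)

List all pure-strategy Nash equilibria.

(Corn, Soy) and (Wheat, Corn)

Farm 1 against Corn: payoffs 3, 0, 8 → best response Wheat.
Farm 1 against Soy: payoffs 9, 5, 4 → best response Corn.
Farm 1 against Wheat: payoffs 5, 8, 10 → best response Wheat.
Farm 2 against Corn: payoffs 3, 9, 6 → best response Soy.
Farm 2 against Soy: payoffs 4, 12, 0 → best response Soy.
Farm 2 against Wheat: payoffs 10, 0, 5 → best response Corn.
Mutual best responses: (Corn, Soy); (Wheat, Corn).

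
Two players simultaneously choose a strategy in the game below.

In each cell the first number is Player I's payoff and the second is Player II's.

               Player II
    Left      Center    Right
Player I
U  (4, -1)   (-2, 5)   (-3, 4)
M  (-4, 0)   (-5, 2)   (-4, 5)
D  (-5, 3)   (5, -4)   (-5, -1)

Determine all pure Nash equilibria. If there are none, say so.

There is no pure-strategy Nash equilibrium.

Check each profile: it is a Nash equilibrium iff no player can strictly gain by switching unilaterally.
(U, Left): Player II can switch to Center (-1 → 5). Not NE.
(U, Center): Player I can switch to D (-2 → 5). Not NE.
(U, Right): Player II can switch to Center (4 → 5). Not NE.
(M, Left): Player I can switch to U (-4 → 4). Not NE.
(M, Center): Player I can switch to U (-5 → -2). Not NE.
(M, Right): Player I can switch to U (-4 → -3). Not NE.
(D, Left): Player I can switch to U (-5 → 4). Not NE.
(D, Center): Player II can switch to Left (-4 → 3). Not NE.
(D, Right): Player I can switch to U (-5 → -3). Not NE.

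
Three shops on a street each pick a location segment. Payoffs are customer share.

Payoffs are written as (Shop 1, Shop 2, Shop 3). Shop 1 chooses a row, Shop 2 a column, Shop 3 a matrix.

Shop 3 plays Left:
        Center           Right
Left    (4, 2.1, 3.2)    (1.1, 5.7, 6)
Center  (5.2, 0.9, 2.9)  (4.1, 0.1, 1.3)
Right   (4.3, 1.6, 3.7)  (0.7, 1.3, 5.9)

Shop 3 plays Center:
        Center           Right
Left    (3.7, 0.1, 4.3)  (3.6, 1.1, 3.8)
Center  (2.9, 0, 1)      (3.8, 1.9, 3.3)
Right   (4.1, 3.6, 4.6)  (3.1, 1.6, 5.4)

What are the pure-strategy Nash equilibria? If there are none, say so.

(Left, Center, Left): Shop 1 can switch to Center (4 → 5.2). Not NE.
(Left, Center, Center): Shop 1 can switch to Right (3.7 → 4.1). Not NE.
(Left, Right, Left): Shop 1 can switch to Center (1.1 → 4.1). Not NE.
(Left, Right, Center): Shop 1 can switch to Center (3.6 → 3.8). Not NE.
(Center, Center, Left): Shop 1 gets 5.2, best alternative 4.3; Shop 2 gets 0.9, best alternative 0.1; Shop 3 gets 2.9, best alternative 1. No profitable deviation — NE.
(Center, Center, Center): Shop 1 can switch to Left (2.9 → 3.7). Not NE.
(Center, Right, Left): Shop 2 can switch to Center (0.1 → 0.9). Not NE.
(Center, Right, Center): Shop 1 gets 3.8, best alternative 3.6; Shop 2 gets 1.9, best alternative 0; Shop 3 gets 3.3, best alternative 1.3. No profitable deviation — NE.
(Right, Center, Left): Shop 1 can switch to Center (4.3 → 5.2). Not NE.
(Right, Center, Center): Shop 1 gets 4.1, best alternative 3.7; Shop 2 gets 3.6, best alternative 1.6; Shop 3 gets 4.6, best alternative 3.7. No profitable deviation — NE.
(Right, Right, Left): Shop 1 can switch to Left (0.7 → 1.1). Not NE.
(Right, Right, Center): Shop 1 can switch to Left (3.1 → 3.6). Not NE.

(Center, Center, Left); (Center, Right, Center); (Right, Center, Center)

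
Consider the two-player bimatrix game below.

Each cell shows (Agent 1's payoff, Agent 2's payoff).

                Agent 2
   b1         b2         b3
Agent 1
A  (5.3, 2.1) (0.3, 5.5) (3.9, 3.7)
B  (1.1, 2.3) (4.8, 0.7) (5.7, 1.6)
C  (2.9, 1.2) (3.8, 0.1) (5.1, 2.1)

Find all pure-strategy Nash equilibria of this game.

none

(A, b1): Agent 2 can switch to b2 (2.1 → 5.5). Not NE.
(A, b2): Agent 1 can switch to B (0.3 → 4.8). Not NE.
(A, b3): Agent 1 can switch to B (3.9 → 5.7). Not NE.
(B, b1): Agent 1 can switch to A (1.1 → 5.3). Not NE.
(B, b2): Agent 2 can switch to b1 (0.7 → 2.3). Not NE.
(B, b3): Agent 2 can switch to b1 (1.6 → 2.3). Not NE.
(The remaining 3 profiles each have a profitable deviation by the same check.)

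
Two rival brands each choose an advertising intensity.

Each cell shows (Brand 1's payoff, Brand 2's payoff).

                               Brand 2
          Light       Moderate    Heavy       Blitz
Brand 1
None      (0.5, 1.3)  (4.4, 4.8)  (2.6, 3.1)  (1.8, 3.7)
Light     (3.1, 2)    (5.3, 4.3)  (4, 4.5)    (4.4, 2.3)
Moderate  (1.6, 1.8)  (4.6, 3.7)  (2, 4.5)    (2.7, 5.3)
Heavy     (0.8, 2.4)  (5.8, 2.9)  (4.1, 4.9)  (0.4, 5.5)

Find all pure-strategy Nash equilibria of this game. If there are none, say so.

Brand 1 against Light: payoffs 0.5, 3.1, 1.6, 0.8 → best response Light.
Brand 1 against Moderate: payoffs 4.4, 5.3, 4.6, 5.8 → best response Heavy.
Brand 1 against Heavy: payoffs 2.6, 4, 2, 4.1 → best response Heavy.
Brand 1 against Blitz: payoffs 1.8, 4.4, 2.7, 0.4 → best response Light.
Brand 2 against None: payoffs 1.3, 4.8, 3.1, 3.7 → best response Moderate.
Brand 2 against Light: payoffs 2, 4.3, 4.5, 2.3 → best response Heavy.
Brand 2 against Moderate: payoffs 1.8, 3.7, 4.5, 5.3 → best response Blitz.
Brand 2 against Heavy: payoffs 2.4, 2.9, 4.9, 5.5 → best response Blitz.
No profile is a mutual best response for all players.

none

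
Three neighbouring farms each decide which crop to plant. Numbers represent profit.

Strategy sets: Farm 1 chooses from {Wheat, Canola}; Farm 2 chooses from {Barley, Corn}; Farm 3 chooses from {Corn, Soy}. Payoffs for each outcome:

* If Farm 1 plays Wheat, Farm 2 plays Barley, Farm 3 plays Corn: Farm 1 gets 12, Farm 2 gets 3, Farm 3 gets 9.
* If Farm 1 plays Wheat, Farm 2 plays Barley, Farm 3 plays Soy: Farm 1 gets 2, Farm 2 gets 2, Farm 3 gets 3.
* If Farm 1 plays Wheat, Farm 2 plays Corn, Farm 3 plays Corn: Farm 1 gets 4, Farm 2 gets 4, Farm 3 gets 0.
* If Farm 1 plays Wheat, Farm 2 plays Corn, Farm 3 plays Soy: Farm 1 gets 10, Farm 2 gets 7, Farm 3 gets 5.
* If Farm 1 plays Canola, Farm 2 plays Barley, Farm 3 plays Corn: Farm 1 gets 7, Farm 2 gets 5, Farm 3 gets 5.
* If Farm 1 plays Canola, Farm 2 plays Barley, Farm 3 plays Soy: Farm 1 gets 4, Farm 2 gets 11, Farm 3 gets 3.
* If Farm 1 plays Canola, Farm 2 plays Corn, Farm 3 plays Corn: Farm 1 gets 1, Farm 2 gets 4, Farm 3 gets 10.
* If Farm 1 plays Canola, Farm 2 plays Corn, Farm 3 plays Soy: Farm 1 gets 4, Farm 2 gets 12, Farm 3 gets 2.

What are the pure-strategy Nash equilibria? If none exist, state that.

For each player, find the best response to each opponent profile; mutual best responses are the pure NE.
Farm 1 against (Barley, Corn): payoffs 12, 7 → best response Wheat.
Farm 1 against (Barley, Soy): payoffs 2, 4 → best response Canola.
Farm 1 against (Corn, Corn): payoffs 4, 1 → best response Wheat.
Farm 1 against (Corn, Soy): payoffs 10, 4 → best response Wheat.
Farm 2 against (Wheat, Corn): payoffs 3, 4 → best response Corn.
Farm 2 against (Wheat, Soy): payoffs 2, 7 → best response Corn.
Farm 2 against (Canola, Corn): payoffs 5, 4 → best response Barley.
Farm 2 against (Canola, Soy): payoffs 11, 12 → best response Corn.
Farm 3 against (Wheat, Barley): payoffs 9, 3 → best response Corn.
Farm 3 against (Wheat, Corn): payoffs 0, 5 → best response Soy.
Farm 3 against (Canola, Barley): payoffs 5, 3 → best response Corn.
Farm 3 against (Canola, Corn): payoffs 10, 2 → best response Corn.
Mutual best responses: (Wheat, Corn, Soy).

The unique pure-strategy Nash equilibrium is (Wheat, Corn, Soy).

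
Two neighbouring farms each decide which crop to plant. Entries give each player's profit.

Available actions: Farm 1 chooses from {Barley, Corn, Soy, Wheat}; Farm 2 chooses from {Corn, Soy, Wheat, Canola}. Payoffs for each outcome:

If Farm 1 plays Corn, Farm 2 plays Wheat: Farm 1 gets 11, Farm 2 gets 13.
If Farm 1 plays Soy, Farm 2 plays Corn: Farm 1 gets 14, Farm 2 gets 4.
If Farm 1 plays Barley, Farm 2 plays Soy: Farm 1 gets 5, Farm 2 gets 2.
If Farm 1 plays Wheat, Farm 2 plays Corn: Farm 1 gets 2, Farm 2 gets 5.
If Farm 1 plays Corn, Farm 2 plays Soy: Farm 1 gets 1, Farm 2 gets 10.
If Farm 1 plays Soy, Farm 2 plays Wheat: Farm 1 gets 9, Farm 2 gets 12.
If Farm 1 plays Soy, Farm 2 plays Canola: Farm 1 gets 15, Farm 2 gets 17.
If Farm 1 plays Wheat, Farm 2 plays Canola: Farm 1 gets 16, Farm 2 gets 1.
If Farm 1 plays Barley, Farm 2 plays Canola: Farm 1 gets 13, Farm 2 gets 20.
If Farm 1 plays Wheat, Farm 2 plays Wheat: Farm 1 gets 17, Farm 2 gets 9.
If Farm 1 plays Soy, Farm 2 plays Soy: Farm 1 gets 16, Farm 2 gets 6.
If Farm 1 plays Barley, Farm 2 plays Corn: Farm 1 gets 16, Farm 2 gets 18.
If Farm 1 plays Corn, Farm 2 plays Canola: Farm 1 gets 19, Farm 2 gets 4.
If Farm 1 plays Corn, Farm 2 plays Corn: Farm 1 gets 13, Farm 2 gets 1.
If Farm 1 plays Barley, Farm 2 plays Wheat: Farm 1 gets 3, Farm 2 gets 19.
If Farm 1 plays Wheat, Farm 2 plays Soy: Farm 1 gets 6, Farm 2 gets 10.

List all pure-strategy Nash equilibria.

No pure-strategy Nash equilibrium.

(Barley, Corn): Farm 2 can switch to Wheat (18 → 19). Not NE.
(Barley, Soy): Farm 1 can switch to Soy (5 → 16). Not NE.
(Barley, Wheat): Farm 1 can switch to Corn (3 → 11). Not NE.
(Barley, Canola): Farm 1 can switch to Corn (13 → 19). Not NE.
(Corn, Corn): Farm 1 can switch to Barley (13 → 16). Not NE.
(Corn, Soy): Farm 1 can switch to Barley (1 → 5). Not NE.
(The remaining 10 profiles each have a profitable deviation by the same check.)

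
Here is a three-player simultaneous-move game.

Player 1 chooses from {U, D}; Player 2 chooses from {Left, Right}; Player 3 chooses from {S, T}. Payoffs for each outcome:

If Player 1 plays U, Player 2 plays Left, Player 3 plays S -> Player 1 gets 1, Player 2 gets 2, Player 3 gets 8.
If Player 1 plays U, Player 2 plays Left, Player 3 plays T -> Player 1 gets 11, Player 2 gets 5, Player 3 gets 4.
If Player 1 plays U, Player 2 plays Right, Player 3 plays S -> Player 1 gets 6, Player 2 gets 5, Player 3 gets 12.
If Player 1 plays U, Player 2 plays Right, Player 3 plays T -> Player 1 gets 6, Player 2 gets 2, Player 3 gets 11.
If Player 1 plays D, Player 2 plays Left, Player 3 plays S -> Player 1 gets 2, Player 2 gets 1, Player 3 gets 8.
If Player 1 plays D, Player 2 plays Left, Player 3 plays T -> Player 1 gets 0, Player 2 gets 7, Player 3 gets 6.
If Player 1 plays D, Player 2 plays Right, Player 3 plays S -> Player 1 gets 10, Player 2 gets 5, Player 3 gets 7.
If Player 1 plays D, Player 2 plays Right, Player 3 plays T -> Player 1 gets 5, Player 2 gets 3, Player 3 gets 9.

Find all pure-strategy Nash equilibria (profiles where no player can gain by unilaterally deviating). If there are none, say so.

none

Player 1 against (Left, S): payoffs 1, 2 → best response D.
Player 1 against (Left, T): payoffs 11, 0 → best response U.
Player 1 against (Right, S): payoffs 6, 10 → best response D.
Player 1 against (Right, T): payoffs 6, 5 → best response U.
Player 2 against (U, S): payoffs 2, 5 → best response Right.
Player 2 against (U, T): payoffs 5, 2 → best response Left.
Player 2 against (D, S): payoffs 1, 5 → best response Right.
Player 2 against (D, T): payoffs 7, 3 → best response Left.
Player 3 against (U, Left): payoffs 8, 4 → best response S.
Player 3 against (U, Right): payoffs 12, 11 → best response S.
Player 3 against (D, Left): payoffs 8, 6 → best response S.
Player 3 against (D, Right): payoffs 7, 9 → best response T.
No profile is a mutual best response for all players.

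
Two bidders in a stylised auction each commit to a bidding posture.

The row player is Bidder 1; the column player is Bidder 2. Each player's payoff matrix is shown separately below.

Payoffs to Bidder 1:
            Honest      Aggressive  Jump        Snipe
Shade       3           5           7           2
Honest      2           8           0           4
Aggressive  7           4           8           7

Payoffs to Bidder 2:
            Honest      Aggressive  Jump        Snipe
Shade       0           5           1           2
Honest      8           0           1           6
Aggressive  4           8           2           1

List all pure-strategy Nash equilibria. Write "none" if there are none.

(Shade, Honest): Bidder 1 can switch to Aggressive (3 → 7). Not NE.
(Shade, Aggressive): Bidder 1 can switch to Honest (5 → 8). Not NE.
(Shade, Jump): Bidder 1 can switch to Aggressive (7 → 8). Not NE.
(Shade, Snipe): Bidder 1 can switch to Honest (2 → 4). Not NE.
(Honest, Honest): Bidder 1 can switch to Shade (2 → 3). Not NE.
(Honest, Aggressive): Bidder 2 can switch to Honest (0 → 8). Not NE.
(Honest, Jump): Bidder 1 can switch to Shade (0 → 7). Not NE.
(Honest, Snipe): Bidder 1 can switch to Aggressive (4 → 7). Not NE.
(Aggressive, Honest): Bidder 2 can switch to Aggressive (4 → 8). Not NE.
(Aggressive, Aggressive): Bidder 1 can switch to Shade (4 → 5). Not NE.
(The remaining 2 profiles each have a profitable deviation by the same check.)

none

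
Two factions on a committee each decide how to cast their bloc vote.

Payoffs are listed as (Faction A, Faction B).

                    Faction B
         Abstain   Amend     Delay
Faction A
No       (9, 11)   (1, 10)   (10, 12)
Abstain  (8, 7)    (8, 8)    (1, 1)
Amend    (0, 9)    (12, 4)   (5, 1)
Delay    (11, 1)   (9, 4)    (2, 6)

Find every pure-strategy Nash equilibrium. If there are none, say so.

Faction A against Abstain: payoffs 9, 8, 0, 11 → best response Delay.
Faction A against Amend: payoffs 1, 8, 12, 9 → best response Amend.
Faction A against Delay: payoffs 10, 1, 5, 2 → best response No.
Faction B against No: payoffs 11, 10, 12 → best response Delay.
Faction B against Abstain: payoffs 7, 8, 1 → best response Amend.
Faction B against Amend: payoffs 9, 4, 1 → best response Abstain.
Faction B against Delay: payoffs 1, 4, 6 → best response Delay.
Mutual best responses: (No, Delay).

Pure NE: (No, Delay)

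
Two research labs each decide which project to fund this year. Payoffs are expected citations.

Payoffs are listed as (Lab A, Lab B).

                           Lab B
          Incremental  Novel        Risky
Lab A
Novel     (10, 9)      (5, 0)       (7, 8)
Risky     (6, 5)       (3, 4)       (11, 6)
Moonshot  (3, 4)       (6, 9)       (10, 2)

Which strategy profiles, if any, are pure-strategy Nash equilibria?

Pure-strategy Nash equilibria: (Novel, Incremental), (Risky, Risky), (Moonshot, Novel)

Check each profile: it is a Nash equilibrium iff no player can strictly gain by switching unilaterally.
(Novel, Incremental): Lab A gets 10, best alternative 6; Lab B gets 9, best alternative 8. No profitable deviation — NE.
(Novel, Novel): Lab A can switch to Moonshot (5 → 6). Not NE.
(Novel, Risky): Lab A can switch to Risky (7 → 11). Not NE.
(Risky, Incremental): Lab A can switch to Novel (6 → 10). Not NE.
(Risky, Novel): Lab A can switch to Novel (3 → 5). Not NE.
(Risky, Risky): Lab A gets 11, best alternative 10; Lab B gets 6, best alternative 5. No profitable deviation — NE.
(Moonshot, Incremental): Lab A can switch to Novel (3 → 10). Not NE.
(Moonshot, Novel): Lab A gets 6, best alternative 5; Lab B gets 9, best alternative 4. No profitable deviation — NE.
(Moonshot, Risky): Lab A can switch to Risky (10 → 11). Not NE.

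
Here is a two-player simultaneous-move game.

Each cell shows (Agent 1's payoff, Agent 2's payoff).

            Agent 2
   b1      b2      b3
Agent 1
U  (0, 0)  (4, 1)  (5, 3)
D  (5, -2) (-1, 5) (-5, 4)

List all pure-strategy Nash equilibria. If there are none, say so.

The unique pure-strategy Nash equilibrium is (U, b3).

Agent 1 against b1: payoffs 0, 5 → best response D.
Agent 1 against b2: payoffs 4, -1 → best response U.
Agent 1 against b3: payoffs 5, -5 → best response U.
Agent 2 against U: payoffs 0, 1, 3 → best response b3.
Agent 2 against D: payoffs -2, 5, 4 → best response b2.
Mutual best responses: (U, b3).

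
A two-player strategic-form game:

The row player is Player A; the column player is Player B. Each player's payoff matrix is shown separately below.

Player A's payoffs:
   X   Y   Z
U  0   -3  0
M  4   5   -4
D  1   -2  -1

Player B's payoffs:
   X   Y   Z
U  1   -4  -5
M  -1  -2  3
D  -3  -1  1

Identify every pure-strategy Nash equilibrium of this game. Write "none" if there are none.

(U, X): Player A can switch to M (0 → 4). Not NE.
(U, Y): Player A can switch to M (-3 → 5). Not NE.
(U, Z): Player B can switch to X (-5 → 1). Not NE.
(M, X): Player B can switch to Z (-1 → 3). Not NE.
(M, Y): Player B can switch to X (-2 → -1). Not NE.
(M, Z): Player A can switch to U (-4 → 0). Not NE.
(D, X): Player A can switch to M (1 → 4). Not NE.
(D, Y): Player A can switch to M (-2 → 5). Not NE.
(D, Z): Player A can switch to U (-1 → 0). Not NE.

This game has no pure Nash equilibrium.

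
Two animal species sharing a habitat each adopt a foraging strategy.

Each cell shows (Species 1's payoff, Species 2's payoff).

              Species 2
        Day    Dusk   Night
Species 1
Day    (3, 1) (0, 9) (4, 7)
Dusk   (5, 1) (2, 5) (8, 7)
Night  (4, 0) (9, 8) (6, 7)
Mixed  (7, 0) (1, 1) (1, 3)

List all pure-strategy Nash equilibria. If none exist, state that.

The pure Nash equilibria are (Dusk, Night) and (Night, Dusk).

(Day, Day): Species 1 can switch to Dusk (3 → 5). Not NE.
(Day, Dusk): Species 1 can switch to Dusk (0 → 2). Not NE.
(Day, Night): Species 1 can switch to Dusk (4 → 8). Not NE.
(Dusk, Day): Species 1 can switch to Mixed (5 → 7). Not NE.
(Dusk, Dusk): Species 1 can switch to Night (2 → 9). Not NE.
(Dusk, Night): Species 1 gets 8, best alternative 6; Species 2 gets 7, best alternative 5. No profitable deviation — NE.
(Night, Day): Species 1 can switch to Dusk (4 → 5). Not NE.
(Night, Dusk): Species 1 gets 9, best alternative 2; Species 2 gets 8, best alternative 7. No profitable deviation — NE.
(Night, Night): Species 1 can switch to Dusk (6 → 8). Not NE.
(Mixed, Day): Species 2 can switch to Dusk (0 → 1). Not NE.
(The remaining 2 profiles each have a profitable deviation by the same check.)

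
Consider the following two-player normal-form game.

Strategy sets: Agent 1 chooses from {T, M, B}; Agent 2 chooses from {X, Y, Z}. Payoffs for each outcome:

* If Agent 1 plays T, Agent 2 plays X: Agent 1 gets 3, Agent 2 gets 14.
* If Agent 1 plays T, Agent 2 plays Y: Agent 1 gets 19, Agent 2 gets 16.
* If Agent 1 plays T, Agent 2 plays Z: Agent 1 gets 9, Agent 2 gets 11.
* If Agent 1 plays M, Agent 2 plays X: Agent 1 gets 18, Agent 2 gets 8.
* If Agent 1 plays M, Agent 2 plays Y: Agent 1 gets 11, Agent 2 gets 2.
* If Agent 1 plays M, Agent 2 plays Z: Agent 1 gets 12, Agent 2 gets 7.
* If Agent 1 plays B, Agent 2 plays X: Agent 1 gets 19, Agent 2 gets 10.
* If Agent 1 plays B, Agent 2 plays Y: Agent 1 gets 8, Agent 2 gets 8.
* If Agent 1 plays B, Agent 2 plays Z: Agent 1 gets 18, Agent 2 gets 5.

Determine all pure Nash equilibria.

For each strategy profile, look for a profitable unilateral deviation.
(T, X): Agent 1 can switch to M (3 → 18). Not NE.
(T, Y): Agent 1 gets 19, best alternative 11; Agent 2 gets 16, best alternative 14. No profitable deviation — NE.
(T, Z): Agent 1 can switch to M (9 → 12). Not NE.
(M, X): Agent 1 can switch to B (18 → 19). Not NE.
(M, Y): Agent 1 can switch to T (11 → 19). Not NE.
(M, Z): Agent 1 can switch to B (12 → 18). Not NE.
(B, X): Agent 1 gets 19, best alternative 18; Agent 2 gets 10, best alternative 8. No profitable deviation — NE.
(B, Y): Agent 1 can switch to T (8 → 19). Not NE.
(The remaining 1 profile has a profitable deviation by the same check.)

The pure Nash equilibria are (T, Y) and (B, X).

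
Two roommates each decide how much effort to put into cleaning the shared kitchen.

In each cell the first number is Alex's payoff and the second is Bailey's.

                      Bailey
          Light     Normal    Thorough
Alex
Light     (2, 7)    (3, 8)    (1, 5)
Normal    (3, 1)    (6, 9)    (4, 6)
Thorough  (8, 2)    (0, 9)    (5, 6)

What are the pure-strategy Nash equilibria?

For each player, find the best response to each opponent profile; mutual best responses are the pure NE.
Alex against Light: payoffs 2, 3, 8 → best response Thorough.
Alex against Normal: payoffs 3, 6, 0 → best response Normal.
Alex against Thorough: payoffs 1, 4, 5 → best response Thorough.
Bailey against Light: payoffs 7, 8, 5 → best response Normal.
Bailey against Normal: payoffs 1, 9, 6 → best response Normal.
Bailey against Thorough: payoffs 2, 9, 6 → best response Normal.
Mutual best responses: (Normal, Normal).

Pure NE: (Normal, Normal)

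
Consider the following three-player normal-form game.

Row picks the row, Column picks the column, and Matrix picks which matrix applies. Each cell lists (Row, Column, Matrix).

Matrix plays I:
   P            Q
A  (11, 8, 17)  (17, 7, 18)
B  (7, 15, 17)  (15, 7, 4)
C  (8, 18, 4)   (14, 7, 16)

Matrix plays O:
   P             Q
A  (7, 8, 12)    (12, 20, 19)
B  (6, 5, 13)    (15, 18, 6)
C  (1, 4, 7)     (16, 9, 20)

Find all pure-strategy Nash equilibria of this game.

For each player, find the best response to each opponent profile; mutual best responses are the pure NE.
Row against (P, I): payoffs 11, 7, 8 → best response A.
Row against (P, O): payoffs 7, 6, 1 → best response A.
Row against (Q, I): payoffs 17, 15, 14 → best response A.
Row against (Q, O): payoffs 12, 15, 16 → best response C.
Column against (A, I): payoffs 8, 7 → best response P.
Column against (A, O): payoffs 8, 20 → best response Q.
Column against (B, I): payoffs 15, 7 → best response P.
Column against (B, O): payoffs 5, 18 → best response Q.
Column against (C, I): payoffs 18, 7 → best response P.
Column against (C, O): payoffs 4, 9 → best response Q.
Matrix against (A, P): payoffs 17, 12 → best response I.
Matrix against (A, Q): payoffs 18, 19 → best response O.
Matrix against (B, P): payoffs 17, 13 → best response I.
Matrix against (B, Q): payoffs 4, 6 → best response O.
Matrix against (C, P): payoffs 4, 7 → best response O.
Matrix against (C, Q): payoffs 16, 20 → best response O.
Mutual best responses: (A, P, I); (C, Q, O).

The pure Nash equilibria are (A, P, I); (C, Q, O).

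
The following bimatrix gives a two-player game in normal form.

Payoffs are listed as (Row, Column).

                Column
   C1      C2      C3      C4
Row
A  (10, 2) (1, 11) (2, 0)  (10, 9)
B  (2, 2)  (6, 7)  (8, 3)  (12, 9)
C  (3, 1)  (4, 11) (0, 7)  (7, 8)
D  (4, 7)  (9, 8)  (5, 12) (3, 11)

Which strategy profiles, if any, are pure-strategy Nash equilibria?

Row against C1: payoffs 10, 2, 3, 4 → best response A.
Row against C2: payoffs 1, 6, 4, 9 → best response D.
Row against C3: payoffs 2, 8, 0, 5 → best response B.
Row against C4: payoffs 10, 12, 7, 3 → best response B.
Column against A: payoffs 2, 11, 0, 9 → best response C2.
Column against B: payoffs 2, 7, 3, 9 → best response C4.
Column against C: payoffs 1, 11, 7, 8 → best response C2.
Column against D: payoffs 7, 8, 12, 11 → best response C3.
Mutual best responses: (B, C4).

The unique pure-strategy Nash equilibrium is (B, C4).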